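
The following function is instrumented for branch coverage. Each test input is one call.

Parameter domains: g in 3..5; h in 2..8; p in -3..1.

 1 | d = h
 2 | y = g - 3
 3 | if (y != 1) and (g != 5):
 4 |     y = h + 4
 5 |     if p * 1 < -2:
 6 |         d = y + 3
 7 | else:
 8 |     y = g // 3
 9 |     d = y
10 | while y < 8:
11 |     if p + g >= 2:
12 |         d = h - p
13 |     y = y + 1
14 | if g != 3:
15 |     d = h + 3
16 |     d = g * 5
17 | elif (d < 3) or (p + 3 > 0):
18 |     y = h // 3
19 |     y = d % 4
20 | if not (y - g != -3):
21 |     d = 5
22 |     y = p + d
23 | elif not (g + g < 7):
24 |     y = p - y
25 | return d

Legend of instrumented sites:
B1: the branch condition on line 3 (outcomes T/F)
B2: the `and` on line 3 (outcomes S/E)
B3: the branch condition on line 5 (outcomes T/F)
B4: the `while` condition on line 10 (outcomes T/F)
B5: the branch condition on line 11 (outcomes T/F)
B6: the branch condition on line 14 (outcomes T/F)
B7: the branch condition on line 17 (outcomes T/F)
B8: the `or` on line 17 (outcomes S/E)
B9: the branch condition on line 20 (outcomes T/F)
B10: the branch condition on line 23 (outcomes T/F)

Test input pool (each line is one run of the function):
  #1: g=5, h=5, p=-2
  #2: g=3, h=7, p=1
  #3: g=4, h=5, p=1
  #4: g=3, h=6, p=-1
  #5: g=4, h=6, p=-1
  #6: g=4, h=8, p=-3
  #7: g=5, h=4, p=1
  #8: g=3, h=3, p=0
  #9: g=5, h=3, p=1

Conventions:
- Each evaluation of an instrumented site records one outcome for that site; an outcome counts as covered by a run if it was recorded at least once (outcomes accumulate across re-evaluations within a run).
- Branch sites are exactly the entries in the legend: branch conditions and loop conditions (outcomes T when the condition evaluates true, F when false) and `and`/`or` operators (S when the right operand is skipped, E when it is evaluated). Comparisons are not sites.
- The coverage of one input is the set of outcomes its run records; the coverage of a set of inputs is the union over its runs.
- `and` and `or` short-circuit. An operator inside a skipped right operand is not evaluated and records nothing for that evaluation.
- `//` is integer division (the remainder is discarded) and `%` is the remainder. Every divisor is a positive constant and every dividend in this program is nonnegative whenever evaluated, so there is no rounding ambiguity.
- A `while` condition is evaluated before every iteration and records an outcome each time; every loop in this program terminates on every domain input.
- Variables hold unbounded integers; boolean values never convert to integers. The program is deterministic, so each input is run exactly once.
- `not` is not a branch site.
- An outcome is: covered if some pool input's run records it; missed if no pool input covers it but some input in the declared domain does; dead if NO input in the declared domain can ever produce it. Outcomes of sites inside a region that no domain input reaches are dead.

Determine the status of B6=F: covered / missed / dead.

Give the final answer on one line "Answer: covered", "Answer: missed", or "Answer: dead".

B6=F is recorded by pool input(s) 2, 4, 8 -> covered

Answer: covered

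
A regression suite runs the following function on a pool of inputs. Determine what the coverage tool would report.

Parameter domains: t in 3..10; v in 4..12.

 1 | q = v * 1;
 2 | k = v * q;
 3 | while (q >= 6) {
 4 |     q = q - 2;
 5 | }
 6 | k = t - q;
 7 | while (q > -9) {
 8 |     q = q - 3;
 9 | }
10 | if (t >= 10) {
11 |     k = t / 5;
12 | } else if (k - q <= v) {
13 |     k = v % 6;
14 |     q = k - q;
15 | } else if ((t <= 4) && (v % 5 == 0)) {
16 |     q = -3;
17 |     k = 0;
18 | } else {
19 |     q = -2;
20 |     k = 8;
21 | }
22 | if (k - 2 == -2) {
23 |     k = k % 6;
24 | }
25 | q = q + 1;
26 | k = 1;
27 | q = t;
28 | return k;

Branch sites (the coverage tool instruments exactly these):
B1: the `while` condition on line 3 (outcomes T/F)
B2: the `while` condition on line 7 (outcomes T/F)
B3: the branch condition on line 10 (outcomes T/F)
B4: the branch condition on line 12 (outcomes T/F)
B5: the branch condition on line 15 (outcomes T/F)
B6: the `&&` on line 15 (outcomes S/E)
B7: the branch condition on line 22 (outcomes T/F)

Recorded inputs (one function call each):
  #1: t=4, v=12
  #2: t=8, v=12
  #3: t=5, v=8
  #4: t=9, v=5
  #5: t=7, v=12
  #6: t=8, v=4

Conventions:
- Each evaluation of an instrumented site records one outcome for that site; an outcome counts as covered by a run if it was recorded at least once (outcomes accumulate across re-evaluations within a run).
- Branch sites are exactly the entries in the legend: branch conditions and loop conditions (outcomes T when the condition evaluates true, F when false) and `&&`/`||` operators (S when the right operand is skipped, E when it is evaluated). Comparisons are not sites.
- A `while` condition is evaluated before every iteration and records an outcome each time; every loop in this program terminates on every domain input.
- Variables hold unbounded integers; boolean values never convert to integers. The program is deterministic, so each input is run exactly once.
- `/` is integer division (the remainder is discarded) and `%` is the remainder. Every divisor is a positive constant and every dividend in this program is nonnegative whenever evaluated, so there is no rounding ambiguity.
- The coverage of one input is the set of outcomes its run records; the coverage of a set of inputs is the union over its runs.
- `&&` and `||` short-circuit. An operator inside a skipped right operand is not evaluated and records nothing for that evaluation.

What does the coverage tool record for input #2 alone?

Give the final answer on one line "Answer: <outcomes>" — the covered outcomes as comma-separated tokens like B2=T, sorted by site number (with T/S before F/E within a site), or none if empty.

Event log for input #2 (t=8, v=12):
  B1->T, B1->T, B1->T, B1->T, B1->F, B2->T, B2->T, B2->T, B2->T, B2->T
  B2->F, B3->F, B4->F, B6->S, B5->F, B7->F
as a set, this run covers: B1=T, B1=F, B2=T, B2=F, B3=F, B4=F, B5=F, B6=S, B7=F

Answer: B1=T, B1=F, B2=T, B2=F, B3=F, B4=F, B5=F, B6=S, B7=F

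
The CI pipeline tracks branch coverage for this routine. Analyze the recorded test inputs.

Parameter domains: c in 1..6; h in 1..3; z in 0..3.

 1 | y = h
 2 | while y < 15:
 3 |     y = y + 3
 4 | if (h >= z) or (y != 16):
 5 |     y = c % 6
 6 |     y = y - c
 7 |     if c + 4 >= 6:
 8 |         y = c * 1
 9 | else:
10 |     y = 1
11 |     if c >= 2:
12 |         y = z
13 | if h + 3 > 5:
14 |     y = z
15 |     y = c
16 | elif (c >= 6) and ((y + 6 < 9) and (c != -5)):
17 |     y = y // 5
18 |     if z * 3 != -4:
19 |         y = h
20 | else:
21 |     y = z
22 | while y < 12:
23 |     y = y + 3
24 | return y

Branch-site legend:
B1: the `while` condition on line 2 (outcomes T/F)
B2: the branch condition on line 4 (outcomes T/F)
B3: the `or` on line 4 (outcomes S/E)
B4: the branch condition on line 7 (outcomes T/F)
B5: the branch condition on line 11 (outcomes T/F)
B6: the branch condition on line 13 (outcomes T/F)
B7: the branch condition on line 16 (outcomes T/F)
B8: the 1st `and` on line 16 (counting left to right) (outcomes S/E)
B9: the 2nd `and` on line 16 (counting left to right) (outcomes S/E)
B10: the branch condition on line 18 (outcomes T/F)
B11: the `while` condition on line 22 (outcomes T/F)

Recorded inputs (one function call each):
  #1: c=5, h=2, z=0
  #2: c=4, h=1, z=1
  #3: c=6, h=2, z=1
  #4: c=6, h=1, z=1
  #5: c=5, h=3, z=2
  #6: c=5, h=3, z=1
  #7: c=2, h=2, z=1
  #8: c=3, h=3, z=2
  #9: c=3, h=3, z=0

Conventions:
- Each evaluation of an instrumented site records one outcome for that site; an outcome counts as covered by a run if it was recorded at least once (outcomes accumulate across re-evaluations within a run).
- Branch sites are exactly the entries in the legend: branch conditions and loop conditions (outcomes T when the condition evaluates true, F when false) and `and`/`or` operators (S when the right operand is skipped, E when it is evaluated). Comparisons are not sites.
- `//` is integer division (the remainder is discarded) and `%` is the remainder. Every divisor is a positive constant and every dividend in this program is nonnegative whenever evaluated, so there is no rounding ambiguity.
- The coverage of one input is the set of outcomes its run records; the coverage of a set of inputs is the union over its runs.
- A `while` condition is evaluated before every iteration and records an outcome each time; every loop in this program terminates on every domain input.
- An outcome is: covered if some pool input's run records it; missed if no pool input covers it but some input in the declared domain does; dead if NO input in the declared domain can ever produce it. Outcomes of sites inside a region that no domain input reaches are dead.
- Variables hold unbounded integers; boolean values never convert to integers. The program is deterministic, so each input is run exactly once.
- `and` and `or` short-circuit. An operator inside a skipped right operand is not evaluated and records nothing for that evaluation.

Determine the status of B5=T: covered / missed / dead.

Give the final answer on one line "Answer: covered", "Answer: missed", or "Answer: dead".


no pool input records B5=T
but domain input (c=2, h=1, z=2) does record it -> reachable, so missed
Answer: missed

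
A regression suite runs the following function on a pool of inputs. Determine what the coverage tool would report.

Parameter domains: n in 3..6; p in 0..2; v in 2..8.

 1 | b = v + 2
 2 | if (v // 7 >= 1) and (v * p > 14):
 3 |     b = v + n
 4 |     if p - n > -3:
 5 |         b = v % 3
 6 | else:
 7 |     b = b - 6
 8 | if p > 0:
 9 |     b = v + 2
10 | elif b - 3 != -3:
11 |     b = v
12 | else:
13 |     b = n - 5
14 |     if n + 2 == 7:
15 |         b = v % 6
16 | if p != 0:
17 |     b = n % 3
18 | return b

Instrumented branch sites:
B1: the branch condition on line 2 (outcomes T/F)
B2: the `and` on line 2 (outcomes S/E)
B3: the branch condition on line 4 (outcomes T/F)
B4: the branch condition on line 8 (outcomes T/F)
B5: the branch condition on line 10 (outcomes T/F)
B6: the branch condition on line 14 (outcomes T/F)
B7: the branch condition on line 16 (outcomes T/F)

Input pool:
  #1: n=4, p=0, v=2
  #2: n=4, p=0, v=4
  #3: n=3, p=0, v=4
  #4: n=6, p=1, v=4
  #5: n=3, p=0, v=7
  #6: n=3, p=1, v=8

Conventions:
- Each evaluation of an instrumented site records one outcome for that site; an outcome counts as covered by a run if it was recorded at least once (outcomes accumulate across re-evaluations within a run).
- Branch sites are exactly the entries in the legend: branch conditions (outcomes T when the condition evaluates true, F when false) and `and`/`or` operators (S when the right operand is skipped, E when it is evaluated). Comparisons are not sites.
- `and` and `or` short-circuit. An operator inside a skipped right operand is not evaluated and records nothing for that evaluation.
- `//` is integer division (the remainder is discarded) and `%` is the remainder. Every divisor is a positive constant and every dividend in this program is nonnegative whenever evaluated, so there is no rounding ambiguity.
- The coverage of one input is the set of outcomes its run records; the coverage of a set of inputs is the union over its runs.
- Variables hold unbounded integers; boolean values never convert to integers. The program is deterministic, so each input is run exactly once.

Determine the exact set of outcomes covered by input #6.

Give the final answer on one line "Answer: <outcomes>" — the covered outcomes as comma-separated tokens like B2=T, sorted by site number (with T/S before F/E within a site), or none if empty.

Running input #6 (n=3, p=1, v=8), event by event:
  B2->E, B1->F, B4->T, B7->T
as a set, this run covers: B1=F, B2=E, B4=T, B7=T

Answer: B1=F, B2=E, B4=T, B7=T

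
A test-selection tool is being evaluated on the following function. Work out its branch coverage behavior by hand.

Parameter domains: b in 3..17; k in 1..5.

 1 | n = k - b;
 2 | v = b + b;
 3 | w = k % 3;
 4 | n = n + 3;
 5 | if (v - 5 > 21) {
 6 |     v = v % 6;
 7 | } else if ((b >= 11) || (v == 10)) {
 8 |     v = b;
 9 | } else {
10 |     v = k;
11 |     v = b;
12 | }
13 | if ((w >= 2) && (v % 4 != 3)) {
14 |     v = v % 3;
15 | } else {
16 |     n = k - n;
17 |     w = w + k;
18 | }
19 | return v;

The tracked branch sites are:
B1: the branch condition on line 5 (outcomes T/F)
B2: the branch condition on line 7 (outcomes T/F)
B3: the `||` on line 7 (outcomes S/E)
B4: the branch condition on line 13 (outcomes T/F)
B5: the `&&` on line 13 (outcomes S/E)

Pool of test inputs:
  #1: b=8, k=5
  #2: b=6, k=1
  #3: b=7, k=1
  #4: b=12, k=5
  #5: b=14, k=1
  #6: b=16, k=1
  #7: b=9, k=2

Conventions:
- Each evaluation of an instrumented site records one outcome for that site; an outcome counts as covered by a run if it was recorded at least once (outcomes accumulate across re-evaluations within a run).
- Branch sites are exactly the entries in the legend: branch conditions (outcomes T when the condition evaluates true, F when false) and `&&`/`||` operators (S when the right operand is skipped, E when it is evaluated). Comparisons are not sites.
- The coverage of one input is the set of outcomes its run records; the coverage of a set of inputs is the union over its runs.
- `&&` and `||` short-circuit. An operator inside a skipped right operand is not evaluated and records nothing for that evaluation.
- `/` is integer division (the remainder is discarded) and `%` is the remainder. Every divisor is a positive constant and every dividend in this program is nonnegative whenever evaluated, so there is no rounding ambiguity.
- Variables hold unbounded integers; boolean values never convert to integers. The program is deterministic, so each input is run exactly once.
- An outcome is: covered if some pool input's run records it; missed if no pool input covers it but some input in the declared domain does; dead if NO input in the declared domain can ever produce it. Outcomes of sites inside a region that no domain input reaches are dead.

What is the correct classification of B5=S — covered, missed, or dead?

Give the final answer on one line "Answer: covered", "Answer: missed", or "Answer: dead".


B5=S is recorded by pool input(s) 2, 3, 5, 6 -> covered
Answer: covered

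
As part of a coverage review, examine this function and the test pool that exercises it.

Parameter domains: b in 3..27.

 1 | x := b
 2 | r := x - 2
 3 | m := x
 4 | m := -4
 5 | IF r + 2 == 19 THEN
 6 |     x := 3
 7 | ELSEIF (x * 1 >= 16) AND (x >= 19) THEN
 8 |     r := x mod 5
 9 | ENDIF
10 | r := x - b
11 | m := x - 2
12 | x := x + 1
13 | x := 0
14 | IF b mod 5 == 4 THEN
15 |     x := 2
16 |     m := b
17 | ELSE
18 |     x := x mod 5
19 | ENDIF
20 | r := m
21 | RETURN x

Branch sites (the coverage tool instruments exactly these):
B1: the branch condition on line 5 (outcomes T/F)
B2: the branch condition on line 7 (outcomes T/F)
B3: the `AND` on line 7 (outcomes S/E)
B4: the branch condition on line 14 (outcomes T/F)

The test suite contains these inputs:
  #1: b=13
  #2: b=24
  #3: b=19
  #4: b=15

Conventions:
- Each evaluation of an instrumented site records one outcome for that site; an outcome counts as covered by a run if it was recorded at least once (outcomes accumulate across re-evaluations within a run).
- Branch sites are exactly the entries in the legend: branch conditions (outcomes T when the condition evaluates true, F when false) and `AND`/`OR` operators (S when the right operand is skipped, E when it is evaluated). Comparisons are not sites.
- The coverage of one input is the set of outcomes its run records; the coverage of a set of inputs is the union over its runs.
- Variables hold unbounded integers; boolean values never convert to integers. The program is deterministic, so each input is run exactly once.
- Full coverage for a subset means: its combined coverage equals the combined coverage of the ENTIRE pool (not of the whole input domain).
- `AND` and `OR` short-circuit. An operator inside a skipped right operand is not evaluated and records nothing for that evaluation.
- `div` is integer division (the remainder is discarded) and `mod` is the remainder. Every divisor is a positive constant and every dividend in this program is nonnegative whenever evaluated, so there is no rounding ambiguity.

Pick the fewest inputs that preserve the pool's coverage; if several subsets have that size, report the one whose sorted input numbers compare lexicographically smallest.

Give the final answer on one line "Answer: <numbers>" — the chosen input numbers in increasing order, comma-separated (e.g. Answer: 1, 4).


#1 (b=13) -> B1->F, B3->S, B2->F, B4->F; covered: B1=F, B2=F, B3=S, B4=F
#2 (b=24) -> B1->F, B3->E, B2->T, B4->T; covered: B1=F, B2=T, B3=E, B4=T
#3 (b=19) -> B1->T, B4->T; covered: B1=T, B4=T
#4 (b=15) -> B1->F, B3->S, B2->F, B4->F; covered: B1=F, B2=F, B3=S, B4=F
the full pool covers 8 outcomes: B1=T, B1=F, B2=T, B2=F, B3=S, B3=E, B4=T, B4=F
no size-1 subset reaches all 8 outcomes (best union: 4/8)
no size-2 subset reaches all 8 outcomes (best union: 7/8)
at size 3, {1, 2, 3} reaches all 8 outcomes; every lexicographically earlier size-3 subset fails
Answer: 1, 2, 3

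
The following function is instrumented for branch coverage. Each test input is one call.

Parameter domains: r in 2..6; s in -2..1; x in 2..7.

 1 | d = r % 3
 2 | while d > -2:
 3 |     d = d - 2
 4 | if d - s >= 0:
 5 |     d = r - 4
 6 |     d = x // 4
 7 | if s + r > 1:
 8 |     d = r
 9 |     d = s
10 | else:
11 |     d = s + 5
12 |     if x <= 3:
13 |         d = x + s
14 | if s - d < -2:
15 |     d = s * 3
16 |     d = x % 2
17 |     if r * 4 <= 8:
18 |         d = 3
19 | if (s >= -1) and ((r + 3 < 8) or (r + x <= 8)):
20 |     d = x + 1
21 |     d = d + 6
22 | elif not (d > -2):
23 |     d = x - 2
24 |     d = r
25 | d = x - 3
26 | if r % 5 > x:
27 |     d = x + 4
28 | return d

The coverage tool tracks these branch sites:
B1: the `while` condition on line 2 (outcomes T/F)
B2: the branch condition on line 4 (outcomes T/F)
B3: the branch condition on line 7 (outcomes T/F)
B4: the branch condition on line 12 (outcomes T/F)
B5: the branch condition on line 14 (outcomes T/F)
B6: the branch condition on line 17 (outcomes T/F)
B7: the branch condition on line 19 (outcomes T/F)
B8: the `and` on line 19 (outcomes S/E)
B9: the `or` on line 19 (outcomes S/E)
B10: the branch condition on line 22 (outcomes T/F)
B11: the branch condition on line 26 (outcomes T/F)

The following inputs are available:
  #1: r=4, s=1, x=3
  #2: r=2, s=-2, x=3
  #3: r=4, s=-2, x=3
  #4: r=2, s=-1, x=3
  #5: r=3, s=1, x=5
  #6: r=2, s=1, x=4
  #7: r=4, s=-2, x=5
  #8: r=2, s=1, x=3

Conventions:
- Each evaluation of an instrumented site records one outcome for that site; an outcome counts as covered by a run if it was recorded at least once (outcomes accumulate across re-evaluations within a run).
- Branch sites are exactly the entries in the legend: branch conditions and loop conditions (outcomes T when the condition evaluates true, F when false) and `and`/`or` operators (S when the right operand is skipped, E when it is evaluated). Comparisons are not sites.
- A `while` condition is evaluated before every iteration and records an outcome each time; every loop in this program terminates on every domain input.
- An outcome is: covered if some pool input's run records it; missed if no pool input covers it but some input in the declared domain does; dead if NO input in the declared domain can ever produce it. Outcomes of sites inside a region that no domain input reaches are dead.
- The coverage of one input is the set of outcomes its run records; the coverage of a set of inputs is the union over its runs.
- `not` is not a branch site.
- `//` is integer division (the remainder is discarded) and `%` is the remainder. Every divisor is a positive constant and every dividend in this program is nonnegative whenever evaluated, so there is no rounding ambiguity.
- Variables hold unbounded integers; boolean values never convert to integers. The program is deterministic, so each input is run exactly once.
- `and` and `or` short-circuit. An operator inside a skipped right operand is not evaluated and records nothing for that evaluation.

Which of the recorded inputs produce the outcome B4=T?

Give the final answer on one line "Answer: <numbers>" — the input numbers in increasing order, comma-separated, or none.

input #1 (r=4, s=1, x=3): does not produce B4=T
input #2 (r=2, s=-2, x=3): produces B4=T
input #3 (r=4, s=-2, x=3): does not produce B4=T
input #4 (r=2, s=-1, x=3): produces B4=T
input #5 (r=3, s=1, x=5): does not produce B4=T
input #6 (r=2, s=1, x=4): does not produce B4=T
input #7 (r=4, s=-2, x=5): does not produce B4=T
input #8 (r=2, s=1, x=3): does not produce B4=T

Answer: 2, 4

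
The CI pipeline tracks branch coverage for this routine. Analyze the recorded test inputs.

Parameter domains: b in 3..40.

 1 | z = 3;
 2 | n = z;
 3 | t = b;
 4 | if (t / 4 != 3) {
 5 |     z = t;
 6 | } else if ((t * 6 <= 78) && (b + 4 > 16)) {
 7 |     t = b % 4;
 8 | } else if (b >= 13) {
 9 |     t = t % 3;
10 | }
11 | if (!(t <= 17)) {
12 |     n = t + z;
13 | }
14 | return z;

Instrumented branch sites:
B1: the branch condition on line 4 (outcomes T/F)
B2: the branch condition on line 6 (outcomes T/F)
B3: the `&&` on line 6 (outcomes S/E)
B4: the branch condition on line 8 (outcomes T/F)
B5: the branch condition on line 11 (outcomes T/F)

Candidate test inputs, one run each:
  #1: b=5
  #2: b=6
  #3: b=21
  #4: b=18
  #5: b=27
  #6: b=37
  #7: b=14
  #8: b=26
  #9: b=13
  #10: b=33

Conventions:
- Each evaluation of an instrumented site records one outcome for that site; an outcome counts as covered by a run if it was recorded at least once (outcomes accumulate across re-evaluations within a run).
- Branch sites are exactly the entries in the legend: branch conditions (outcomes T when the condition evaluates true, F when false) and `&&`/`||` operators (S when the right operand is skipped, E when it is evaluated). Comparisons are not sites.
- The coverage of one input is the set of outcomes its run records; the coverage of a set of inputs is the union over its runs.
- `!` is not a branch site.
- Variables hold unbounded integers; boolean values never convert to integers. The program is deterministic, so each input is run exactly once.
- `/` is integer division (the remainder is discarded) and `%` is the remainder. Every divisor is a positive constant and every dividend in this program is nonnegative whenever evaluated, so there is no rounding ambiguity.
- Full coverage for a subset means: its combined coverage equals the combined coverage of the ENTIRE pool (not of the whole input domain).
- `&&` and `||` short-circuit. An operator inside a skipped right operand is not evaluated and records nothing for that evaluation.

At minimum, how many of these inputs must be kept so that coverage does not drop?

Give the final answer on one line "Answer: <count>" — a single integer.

input #1 (b=5): covers B1=T, B5=F
input #2 (b=6): covers B1=T, B5=F
input #3 (b=21): covers B1=T, B5=T
input #4 (b=18): covers B1=T, B5=T
input #5 (b=27): covers B1=T, B5=T
input #6 (b=37): covers B1=T, B5=T
input #7 (b=14): covers B1=F, B2=F, B3=S, B4=T, B5=F
input #8 (b=26): covers B1=T, B5=T
input #9 (b=13): covers B1=F, B2=T, B3=E, B5=F
input #10 (b=33): covers B1=T, B5=T
pool-wide coverage (9 outcomes): B1=T, B1=F, B2=T, B2=F, B3=S, B3=E, B4=T, B5=T, B5=F
every size-1 subset falls short of the 9 outcomes (best: 5/9)
every size-2 subset falls short of the 9 outcomes (best: 7/9)
size 3: inputs {3, 7, 9} cover all 9 outcomes, and no lexicographically smaller subset of this size does

Answer: 3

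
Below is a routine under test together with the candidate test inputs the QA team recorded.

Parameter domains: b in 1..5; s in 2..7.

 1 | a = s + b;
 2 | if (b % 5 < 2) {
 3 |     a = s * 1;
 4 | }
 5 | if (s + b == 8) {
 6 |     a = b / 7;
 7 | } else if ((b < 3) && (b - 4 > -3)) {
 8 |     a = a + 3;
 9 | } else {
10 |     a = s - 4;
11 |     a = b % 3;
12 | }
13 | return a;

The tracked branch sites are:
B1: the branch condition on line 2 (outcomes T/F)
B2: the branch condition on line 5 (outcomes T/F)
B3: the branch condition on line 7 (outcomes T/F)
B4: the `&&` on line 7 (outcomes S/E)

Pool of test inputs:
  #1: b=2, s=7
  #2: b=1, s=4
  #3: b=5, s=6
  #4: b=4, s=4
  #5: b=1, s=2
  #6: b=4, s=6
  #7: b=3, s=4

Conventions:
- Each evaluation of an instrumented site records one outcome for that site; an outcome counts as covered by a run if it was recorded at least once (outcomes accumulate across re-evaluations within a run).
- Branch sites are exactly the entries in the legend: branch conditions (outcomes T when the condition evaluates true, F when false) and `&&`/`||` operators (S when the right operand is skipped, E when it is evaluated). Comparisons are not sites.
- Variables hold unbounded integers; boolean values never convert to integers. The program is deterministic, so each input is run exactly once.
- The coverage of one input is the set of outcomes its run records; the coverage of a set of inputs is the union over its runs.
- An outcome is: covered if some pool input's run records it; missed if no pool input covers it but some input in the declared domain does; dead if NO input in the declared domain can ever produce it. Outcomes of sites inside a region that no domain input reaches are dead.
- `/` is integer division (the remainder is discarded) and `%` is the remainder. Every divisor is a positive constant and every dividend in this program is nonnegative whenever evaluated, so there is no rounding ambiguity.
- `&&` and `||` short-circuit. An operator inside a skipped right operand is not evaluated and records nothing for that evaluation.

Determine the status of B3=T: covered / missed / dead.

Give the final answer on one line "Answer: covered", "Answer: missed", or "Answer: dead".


B3=T is recorded by pool input(s) 1 -> covered
Answer: covered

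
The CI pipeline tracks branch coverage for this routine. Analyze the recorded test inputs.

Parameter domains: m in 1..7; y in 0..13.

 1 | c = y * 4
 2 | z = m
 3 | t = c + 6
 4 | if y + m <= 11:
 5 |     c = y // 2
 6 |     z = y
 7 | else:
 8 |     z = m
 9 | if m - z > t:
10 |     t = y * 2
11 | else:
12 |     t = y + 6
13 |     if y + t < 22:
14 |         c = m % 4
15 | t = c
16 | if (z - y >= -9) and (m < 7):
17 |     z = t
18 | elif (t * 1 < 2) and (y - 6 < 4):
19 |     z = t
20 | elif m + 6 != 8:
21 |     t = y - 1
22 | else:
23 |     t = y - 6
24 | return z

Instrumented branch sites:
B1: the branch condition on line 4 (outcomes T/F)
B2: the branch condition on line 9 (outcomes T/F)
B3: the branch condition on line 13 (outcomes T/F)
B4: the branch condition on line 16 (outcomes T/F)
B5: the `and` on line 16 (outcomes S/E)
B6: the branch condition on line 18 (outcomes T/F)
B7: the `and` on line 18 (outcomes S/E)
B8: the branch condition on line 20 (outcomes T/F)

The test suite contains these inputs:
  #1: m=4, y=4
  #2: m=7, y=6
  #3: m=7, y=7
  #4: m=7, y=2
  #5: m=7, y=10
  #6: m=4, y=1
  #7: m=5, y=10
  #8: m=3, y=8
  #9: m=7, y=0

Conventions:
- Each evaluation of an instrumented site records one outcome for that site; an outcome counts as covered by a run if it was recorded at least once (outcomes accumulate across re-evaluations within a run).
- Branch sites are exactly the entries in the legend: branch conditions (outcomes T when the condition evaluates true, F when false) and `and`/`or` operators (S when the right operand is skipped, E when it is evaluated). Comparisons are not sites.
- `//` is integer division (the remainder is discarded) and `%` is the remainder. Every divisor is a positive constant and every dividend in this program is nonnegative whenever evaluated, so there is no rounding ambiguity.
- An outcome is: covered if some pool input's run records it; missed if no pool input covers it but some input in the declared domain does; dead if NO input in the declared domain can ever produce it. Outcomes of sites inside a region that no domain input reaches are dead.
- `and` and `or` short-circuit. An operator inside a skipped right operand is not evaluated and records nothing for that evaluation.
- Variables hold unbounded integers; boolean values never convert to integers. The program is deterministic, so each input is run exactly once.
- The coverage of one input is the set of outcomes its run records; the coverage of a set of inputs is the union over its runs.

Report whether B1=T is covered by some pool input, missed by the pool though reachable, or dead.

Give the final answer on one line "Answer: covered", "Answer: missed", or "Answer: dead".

B1=T is recorded by pool input(s) 1, 4, 6, 8, 9 -> covered

Answer: covered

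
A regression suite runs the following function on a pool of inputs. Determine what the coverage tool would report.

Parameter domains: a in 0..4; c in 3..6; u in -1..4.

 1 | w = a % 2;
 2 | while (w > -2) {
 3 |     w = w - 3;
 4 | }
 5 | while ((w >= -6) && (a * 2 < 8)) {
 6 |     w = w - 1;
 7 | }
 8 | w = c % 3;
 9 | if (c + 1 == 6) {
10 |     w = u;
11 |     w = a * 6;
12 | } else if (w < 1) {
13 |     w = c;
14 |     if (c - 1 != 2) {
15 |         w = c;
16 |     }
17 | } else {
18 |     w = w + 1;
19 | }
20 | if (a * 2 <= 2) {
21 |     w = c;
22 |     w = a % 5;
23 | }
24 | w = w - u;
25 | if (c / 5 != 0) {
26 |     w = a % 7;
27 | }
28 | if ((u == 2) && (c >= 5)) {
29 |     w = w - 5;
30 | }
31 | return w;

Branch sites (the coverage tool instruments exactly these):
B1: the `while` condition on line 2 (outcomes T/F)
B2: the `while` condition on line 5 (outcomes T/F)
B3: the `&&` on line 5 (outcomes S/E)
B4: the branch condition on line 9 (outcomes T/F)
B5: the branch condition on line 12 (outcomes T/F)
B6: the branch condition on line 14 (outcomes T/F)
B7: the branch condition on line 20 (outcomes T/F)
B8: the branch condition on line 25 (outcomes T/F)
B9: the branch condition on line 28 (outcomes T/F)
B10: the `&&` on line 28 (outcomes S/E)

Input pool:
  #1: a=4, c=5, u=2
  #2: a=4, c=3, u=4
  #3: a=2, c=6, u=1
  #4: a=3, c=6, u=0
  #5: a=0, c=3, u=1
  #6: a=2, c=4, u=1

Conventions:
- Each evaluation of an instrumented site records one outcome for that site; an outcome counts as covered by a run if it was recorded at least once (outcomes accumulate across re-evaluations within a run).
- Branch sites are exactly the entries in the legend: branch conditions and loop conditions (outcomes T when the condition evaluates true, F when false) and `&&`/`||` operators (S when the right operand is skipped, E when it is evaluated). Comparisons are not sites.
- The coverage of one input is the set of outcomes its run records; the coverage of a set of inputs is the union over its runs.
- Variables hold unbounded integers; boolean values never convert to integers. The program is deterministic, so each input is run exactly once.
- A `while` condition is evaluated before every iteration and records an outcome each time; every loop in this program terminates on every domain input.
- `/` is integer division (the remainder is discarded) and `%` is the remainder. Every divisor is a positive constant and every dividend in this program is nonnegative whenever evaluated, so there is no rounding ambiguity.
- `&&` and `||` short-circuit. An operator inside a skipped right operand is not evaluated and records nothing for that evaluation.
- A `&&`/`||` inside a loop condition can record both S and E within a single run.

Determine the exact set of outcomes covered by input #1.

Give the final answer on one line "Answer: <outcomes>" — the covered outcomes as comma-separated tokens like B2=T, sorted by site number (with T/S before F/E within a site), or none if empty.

Running input #1 (a=4, c=5, u=2), event by event:
  B1->T, B1->F, B3->E, B2->F, B4->T, B7->F, B8->T, B10->E, B9->T
distinct outcomes covered: B1=T, B1=F, B2=F, B3=E, B4=T, B7=F, B8=T, B9=T, B10=E

Answer: B1=T, B1=F, B2=F, B3=E, B4=T, B7=F, B8=T, B9=T, B10=E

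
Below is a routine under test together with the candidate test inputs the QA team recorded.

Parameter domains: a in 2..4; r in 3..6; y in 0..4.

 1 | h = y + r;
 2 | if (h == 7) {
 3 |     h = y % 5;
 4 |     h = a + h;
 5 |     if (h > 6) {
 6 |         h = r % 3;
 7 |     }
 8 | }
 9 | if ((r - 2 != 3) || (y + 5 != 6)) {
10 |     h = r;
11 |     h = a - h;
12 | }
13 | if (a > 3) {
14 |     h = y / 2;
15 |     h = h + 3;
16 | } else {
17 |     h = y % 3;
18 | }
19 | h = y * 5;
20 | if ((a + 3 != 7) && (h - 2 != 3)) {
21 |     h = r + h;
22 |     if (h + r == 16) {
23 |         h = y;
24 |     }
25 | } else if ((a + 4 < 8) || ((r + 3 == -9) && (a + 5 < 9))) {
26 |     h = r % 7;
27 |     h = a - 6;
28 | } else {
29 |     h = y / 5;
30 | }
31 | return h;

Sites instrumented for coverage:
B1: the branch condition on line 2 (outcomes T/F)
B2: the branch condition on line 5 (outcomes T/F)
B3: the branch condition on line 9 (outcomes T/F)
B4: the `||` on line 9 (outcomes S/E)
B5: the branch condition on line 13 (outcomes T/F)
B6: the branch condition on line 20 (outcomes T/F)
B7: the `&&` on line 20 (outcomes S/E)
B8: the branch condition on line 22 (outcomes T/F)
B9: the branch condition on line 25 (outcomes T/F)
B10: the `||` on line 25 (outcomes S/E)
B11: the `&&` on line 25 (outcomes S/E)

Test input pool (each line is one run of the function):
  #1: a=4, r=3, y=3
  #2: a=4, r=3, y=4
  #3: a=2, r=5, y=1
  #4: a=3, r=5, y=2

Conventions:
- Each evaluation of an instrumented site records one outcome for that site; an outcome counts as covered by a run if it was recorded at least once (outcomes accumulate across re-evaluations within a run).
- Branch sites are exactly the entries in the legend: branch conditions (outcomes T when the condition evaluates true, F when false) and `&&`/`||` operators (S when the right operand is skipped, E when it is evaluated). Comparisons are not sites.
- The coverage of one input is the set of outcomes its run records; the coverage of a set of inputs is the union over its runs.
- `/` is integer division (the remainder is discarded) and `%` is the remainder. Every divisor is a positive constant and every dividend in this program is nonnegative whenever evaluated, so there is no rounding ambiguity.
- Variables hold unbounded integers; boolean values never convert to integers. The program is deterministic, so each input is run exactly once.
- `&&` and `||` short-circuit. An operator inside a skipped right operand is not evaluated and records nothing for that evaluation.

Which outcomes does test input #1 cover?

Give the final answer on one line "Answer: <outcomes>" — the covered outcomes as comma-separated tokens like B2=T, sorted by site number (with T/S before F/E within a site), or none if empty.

Simulating input #1 (a=4, r=3, y=3) step by step:
  B1->F, B4->S, B3->T, B5->T, B7->S, B6->F, B10->E, B11->S, B9->F
collecting distinct outcomes: B1=F, B3=T, B4=S, B5=T, B6=F, B7=S, B9=F, B10=E, B11=S

Answer: B1=F, B3=T, B4=S, B5=T, B6=F, B7=S, B9=F, B10=E, B11=S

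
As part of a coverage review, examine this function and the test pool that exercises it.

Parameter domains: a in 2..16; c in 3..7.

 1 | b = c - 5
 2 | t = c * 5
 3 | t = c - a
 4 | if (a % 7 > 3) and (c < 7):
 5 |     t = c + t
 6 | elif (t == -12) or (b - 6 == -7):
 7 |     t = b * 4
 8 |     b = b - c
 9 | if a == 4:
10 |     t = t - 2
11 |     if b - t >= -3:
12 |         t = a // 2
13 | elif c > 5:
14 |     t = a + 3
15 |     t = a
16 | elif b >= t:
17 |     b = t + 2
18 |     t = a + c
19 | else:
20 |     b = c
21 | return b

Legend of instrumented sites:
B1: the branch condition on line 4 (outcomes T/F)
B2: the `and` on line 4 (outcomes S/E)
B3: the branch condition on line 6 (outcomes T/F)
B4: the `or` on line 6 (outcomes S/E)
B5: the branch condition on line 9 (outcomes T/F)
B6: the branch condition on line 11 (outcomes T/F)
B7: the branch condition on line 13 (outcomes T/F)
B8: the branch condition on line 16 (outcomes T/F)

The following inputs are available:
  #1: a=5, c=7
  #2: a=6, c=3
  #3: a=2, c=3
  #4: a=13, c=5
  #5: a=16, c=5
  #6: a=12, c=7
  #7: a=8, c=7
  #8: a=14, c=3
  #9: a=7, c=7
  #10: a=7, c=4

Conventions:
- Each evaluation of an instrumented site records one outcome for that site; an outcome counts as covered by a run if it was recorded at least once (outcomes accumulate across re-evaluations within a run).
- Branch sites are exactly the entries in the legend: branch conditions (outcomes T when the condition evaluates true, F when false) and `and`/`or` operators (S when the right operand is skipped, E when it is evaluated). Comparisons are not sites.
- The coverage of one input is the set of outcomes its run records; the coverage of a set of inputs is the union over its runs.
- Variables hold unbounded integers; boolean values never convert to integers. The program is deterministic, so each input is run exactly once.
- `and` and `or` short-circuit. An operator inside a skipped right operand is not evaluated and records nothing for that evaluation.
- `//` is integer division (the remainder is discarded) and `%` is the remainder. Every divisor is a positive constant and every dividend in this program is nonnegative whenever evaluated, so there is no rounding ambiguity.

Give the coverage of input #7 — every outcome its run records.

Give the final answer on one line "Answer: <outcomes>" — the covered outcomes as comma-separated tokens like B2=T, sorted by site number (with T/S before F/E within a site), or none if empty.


Event log for input #7 (a=8, c=7):
  B2->S, B1->F, B4->E, B3->F, B5->F, B7->T
distinct outcomes covered: B1=F, B2=S, B3=F, B4=E, B5=F, B7=T
Answer: B1=F, B2=S, B3=F, B4=E, B5=F, B7=T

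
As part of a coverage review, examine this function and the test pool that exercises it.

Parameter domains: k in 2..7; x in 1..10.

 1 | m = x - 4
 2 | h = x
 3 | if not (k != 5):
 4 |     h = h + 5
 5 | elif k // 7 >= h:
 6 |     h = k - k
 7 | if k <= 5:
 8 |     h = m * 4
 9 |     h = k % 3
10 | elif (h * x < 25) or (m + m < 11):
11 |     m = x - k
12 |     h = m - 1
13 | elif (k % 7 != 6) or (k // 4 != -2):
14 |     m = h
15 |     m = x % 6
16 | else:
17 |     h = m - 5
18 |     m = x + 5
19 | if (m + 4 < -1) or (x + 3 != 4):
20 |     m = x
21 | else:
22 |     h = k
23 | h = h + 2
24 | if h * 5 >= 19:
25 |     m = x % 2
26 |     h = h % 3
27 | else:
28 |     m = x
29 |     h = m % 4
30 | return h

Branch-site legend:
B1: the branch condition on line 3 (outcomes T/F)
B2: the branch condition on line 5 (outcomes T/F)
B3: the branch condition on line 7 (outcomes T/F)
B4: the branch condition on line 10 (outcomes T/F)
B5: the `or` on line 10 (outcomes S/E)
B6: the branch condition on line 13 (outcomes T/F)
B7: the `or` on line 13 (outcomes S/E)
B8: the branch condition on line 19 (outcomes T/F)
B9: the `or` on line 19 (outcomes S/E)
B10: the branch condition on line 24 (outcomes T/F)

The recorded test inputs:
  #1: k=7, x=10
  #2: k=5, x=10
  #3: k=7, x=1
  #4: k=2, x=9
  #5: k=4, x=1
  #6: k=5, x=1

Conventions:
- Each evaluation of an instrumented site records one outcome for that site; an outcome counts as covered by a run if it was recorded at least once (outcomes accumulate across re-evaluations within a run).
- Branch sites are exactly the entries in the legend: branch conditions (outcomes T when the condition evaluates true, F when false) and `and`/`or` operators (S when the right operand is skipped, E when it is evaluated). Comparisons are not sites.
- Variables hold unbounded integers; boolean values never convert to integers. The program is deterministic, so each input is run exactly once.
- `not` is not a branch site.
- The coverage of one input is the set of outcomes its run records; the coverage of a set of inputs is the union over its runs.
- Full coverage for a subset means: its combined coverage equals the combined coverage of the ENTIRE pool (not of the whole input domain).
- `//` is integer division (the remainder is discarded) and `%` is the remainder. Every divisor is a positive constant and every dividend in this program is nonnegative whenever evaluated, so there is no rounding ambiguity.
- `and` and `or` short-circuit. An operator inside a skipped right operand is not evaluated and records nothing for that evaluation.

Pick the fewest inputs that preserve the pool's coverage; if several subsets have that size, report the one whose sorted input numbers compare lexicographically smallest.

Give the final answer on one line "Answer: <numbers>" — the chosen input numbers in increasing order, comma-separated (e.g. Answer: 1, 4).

input #1 (k=7, x=10): events B1->F, B2->F, B3->F, B5->E, B4->F, B7->S, B6->T, B9->E, B8->T, B10->T; covers B1=F, B2=F, B3=F, B4=F, B5=E, B6=T, B7=S, B8=T, B9=E, B10=T
input #2 (k=5, x=10): events B1->T, B3->T, B9->E, B8->T, B10->T; covers B1=T, B3=T, B8=T, B9=E, B10=T
input #3 (k=7, x=1): events B1->F, B2->T, B3->F, B5->S, B4->T, B9->S, B8->T, B10->F; covers B1=F, B2=T, B3=F, B4=T, B5=S, B8=T, B9=S, B10=F
input #4 (k=2, x=9): events B1->F, B2->F, B3->T, B9->E, B8->T, B10->T; covers B1=F, B2=F, B3=T, B8=T, B9=E, B10=T
input #5 (k=4, x=1): events B1->F, B2->F, B3->T, B9->E, B8->F, B10->T; covers B1=F, B2=F, B3=T, B8=F, B9=E, B10=T
input #6 (k=5, x=1): events B1->T, B3->T, B9->E, B8->F, B10->T; covers B1=T, B3=T, B8=F, B9=E, B10=T
the full pool covers 18 outcomes: B1=T, B1=F, B2=T, B2=F, B3=T, B3=F, B4=T, B4=F, B5=S, B5=E, B6=T, B7=S, B8=T, B8=F, B9=S, B9=E, B10=T, B10=F
every size-1 subset falls short of the 18 outcomes (best: 10/18)
every size-2 subset falls short of the 18 outcomes (best: 15/18)
inputs {1, 3, 6} (size 3) cover everything; no size-3 subset with a lexicographically smaller index list covers all 18

Answer: 1, 3, 6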